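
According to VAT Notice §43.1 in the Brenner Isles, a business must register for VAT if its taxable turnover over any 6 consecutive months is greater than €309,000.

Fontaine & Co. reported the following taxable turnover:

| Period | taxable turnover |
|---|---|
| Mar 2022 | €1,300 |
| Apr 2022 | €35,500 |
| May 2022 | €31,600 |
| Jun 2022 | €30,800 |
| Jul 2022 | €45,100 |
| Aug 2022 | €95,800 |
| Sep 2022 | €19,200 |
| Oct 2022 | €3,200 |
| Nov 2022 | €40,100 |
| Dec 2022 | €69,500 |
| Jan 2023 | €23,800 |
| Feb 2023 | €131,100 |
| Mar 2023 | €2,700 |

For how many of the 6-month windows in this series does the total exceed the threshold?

Mar 2022–Aug 2022: €1,300 + €35,500 + €31,600 + €30,800 + €45,100 + €95,800 = €240,100 (under)
Apr 2022–Sep 2022: €35,500 + €31,600 + €30,800 + €45,100 + €95,800 + €19,200 = €258,000 (under)
May 2022–Oct 2022: €31,600 + €30,800 + €45,100 + €95,800 + €19,200 + €3,200 = €225,700 (under)
Jun 2022–Nov 2022: €30,800 + €45,100 + €95,800 + €19,200 + €3,200 + €40,100 = €234,200 (under)
Jul 2022–Dec 2022: €45,100 + €95,800 + €19,200 + €3,200 + €40,100 + €69,500 = €272,900 (under)
Aug 2022–Jan 2023: €95,800 + €19,200 + €3,200 + €40,100 + €69,500 + €23,800 = €251,600 (under)
Sep 2022–Feb 2023: €19,200 + €3,200 + €40,100 + €69,500 + €23,800 + €131,100 = €286,900 (under)
Oct 2022–Mar 2023: €3,200 + €40,100 + €69,500 + €23,800 + €131,100 + €2,700 = €270,400 (under)
0 windows exceed the threshold.

0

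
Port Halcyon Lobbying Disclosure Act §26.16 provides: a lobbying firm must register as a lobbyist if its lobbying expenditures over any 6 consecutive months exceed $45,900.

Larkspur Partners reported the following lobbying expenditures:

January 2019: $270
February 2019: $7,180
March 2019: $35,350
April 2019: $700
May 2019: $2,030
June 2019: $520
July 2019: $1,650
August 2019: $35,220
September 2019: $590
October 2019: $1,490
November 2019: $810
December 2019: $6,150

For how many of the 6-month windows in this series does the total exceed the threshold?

January 2019–June 2019: $270 + $7,180 + $35,350 + $700 + $2,030 + $520 = $46,050 (over)
February 2019–July 2019: $7,180 + $35,350 + $700 + $2,030 + $520 + $1,650 = $47,430 (over)
March 2019–August 2019: $35,350 + $700 + $2,030 + $520 + $1,650 + $35,220 = $75,470 (over)
April 2019–September 2019: $700 + $2,030 + $520 + $1,650 + $35,220 + $590 = $40,710 (under)
May 2019–October 2019: $2,030 + $520 + $1,650 + $35,220 + $590 + $1,490 = $41,500 (under)
June 2019–November 2019: $520 + $1,650 + $35,220 + $590 + $1,490 + $810 = $40,280 (under)
July 2019–December 2019: $1,650 + $35,220 + $590 + $1,490 + $810 + $6,150 = $45,910 (over)
4 windows exceed the threshold.

4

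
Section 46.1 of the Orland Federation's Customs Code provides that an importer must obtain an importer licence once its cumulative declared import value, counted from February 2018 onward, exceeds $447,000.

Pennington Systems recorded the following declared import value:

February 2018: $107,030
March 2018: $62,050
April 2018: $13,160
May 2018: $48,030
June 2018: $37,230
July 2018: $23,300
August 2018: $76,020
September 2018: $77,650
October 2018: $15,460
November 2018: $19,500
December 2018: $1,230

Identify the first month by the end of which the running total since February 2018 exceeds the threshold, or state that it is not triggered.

Through February 2018: $107,030
Through March 2018: $169,080
Through April 2018: $182,240
Through May 2018: $230,270
Through June 2018: $267,500
Through July 2018: $290,800
Through August 2018: $366,820
Through September 2018: $444,470
Through October 2018: $459,930 ← exceeds threshold

October 2018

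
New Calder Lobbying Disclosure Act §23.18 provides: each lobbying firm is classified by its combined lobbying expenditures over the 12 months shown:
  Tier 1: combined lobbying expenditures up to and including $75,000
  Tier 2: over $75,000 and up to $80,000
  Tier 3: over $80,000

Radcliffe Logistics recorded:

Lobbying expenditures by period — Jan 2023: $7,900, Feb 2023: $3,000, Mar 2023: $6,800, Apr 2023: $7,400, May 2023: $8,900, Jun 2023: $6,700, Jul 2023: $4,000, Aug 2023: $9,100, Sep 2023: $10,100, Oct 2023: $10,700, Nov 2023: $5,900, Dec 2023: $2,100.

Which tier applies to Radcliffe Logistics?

Tier 3

Combined lobbying expenditures: $7,900 + $3,000 + $6,800 + $7,400 + $8,900 + $6,700 + $4,000 + $9,100 + $10,100 + $10,700 + $5,900 + $2,100 = $82,600.
$82,600 > $80,000, so Tier 3 applies.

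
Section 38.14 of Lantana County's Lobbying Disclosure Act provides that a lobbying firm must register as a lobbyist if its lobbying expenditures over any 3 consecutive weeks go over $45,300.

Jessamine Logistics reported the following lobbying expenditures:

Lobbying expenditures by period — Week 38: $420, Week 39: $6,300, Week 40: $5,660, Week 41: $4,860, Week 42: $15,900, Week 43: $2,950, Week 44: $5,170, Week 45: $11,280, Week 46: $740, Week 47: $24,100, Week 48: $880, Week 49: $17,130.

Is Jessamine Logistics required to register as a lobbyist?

No

Week 38–Week 40: $420 + $6,300 + $5,660 = $12,380 (under)
Week 39–Week 41: $6,300 + $5,660 + $4,860 = $16,820 (under)
Week 40–Week 42: $5,660 + $4,860 + $15,900 = $26,420 (under)
Week 41–Week 43: $4,860 + $15,900 + $2,950 = $23,710 (under)
Week 42–Week 44: $15,900 + $2,950 + $5,170 = $24,020 (under)
Week 43–Week 45: $2,950 + $5,170 + $11,280 = $19,400 (under)
Week 44–Week 46: $5,170 + $11,280 + $740 = $17,190 (under)
Week 45–Week 47: $11,280 + $740 + $24,100 = $36,120 (under)
Week 46–Week 48: $740 + $24,100 + $880 = $25,720 (under)
Week 47–Week 49: $24,100 + $880 + $17,130 = $42,110 (under)
No window exceeds $45,300.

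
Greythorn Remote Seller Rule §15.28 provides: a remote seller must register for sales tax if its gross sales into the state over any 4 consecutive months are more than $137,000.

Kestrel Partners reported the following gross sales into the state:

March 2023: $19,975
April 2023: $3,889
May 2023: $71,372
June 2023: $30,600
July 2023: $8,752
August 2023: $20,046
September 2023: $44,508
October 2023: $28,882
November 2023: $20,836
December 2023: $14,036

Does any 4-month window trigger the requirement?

No

March 2023–June 2023: $19,975 + $3,889 + $71,372 + $30,600 = $125,836 (under)
April 2023–July 2023: $3,889 + $71,372 + $30,600 + $8,752 = $114,613 (under)
May 2023–August 2023: $71,372 + $30,600 + $8,752 + $20,046 = $130,770 (under)
June 2023–September 2023: $30,600 + $8,752 + $20,046 + $44,508 = $103,906 (under)
July 2023–October 2023: $8,752 + $20,046 + $44,508 + $28,882 = $102,188 (under)
August 2023–November 2023: $20,046 + $44,508 + $28,882 + $20,836 = $114,272 (under)
September 2023–December 2023: $44,508 + $28,882 + $20,836 + $14,036 = $108,262 (under)
No window exceeds $137,000.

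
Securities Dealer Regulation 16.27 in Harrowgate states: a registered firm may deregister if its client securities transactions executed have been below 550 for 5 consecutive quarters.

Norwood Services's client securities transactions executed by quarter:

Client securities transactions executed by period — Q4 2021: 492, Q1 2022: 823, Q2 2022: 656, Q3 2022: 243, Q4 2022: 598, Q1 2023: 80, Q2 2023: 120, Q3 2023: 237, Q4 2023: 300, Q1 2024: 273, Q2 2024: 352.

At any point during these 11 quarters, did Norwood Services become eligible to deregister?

Quarters below 550: Q4 2021, Q3 2022, Q1 2023, Q2 2023, Q3 2023, Q4 2023, Q1 2024, Q2 2024.
Longest run of consecutive quarters below the threshold: 6.
6 ≥ 5, so Norwood Services became eligible.

Yes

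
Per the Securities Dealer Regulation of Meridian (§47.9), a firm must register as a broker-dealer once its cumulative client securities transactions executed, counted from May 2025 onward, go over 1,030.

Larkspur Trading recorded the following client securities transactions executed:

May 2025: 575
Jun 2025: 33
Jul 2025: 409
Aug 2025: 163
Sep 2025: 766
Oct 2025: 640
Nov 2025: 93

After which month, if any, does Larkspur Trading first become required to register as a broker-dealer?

Aug 2025

Through May 2025: 575
Through Jun 2025: 608
Through Jul 2025: 1,017
Through Aug 2025: 1,180 ← exceeds threshold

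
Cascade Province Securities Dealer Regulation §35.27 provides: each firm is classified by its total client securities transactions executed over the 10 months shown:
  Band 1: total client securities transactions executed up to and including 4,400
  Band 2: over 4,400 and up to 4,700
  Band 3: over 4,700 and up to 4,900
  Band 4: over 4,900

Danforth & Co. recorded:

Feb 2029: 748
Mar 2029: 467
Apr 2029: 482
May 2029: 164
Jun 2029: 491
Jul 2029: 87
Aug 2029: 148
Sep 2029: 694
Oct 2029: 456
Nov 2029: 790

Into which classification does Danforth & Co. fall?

Band 2

Total client securities transactions executed: 748 + 467 + 482 + 164 + 491 + 87 + 148 + 694 + 456 + 790 = 4,527.
4,400 < 4,527 ≤ 4,700, so Band 2 applies.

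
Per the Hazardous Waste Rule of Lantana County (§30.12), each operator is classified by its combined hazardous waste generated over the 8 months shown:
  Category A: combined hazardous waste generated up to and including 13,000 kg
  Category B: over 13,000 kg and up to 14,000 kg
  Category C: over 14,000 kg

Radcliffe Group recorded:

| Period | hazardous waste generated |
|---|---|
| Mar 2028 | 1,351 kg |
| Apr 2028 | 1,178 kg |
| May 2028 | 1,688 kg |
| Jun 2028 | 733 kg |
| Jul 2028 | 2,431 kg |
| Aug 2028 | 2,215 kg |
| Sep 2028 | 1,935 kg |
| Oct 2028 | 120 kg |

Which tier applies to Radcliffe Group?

Category A

Combined hazardous waste generated: 1,351 kg + 1,178 kg + 1,688 kg + 733 kg + 2,431 kg + 2,215 kg + 1,935 kg + 120 kg = 11,651 kg.
11,651 kg ≤ 13,000 kg, so Category A applies.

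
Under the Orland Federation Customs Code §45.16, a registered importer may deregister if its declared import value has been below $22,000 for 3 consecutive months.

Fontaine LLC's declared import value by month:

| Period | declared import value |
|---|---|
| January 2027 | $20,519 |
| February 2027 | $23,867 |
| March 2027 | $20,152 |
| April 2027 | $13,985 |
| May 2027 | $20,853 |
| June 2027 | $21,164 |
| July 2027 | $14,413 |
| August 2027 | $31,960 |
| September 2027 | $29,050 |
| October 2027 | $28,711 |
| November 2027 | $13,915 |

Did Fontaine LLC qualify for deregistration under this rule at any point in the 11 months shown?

Months below $22,000: January 2027, March 2027, April 2027, May 2027, June 2027, July 2027, November 2027.
Longest run of consecutive months below the threshold: 5.
5 ≥ 3, so Fontaine LLC became eligible.

Yes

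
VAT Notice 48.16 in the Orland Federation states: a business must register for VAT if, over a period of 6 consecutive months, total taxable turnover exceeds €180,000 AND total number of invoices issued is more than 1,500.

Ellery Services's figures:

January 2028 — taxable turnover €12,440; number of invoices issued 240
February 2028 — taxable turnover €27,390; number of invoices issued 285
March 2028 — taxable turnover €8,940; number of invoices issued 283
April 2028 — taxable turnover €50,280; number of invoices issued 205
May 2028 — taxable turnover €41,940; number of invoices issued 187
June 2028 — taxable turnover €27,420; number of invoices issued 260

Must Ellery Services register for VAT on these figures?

No

Total taxable turnover: €12,440 + €27,390 + €8,940 + €50,280 + €41,940 + €27,420 = €168,410 (≤ €180,000).
Total number of invoices issued: 240 + 285 + 283 + 205 + 187 + 260 = 1,460 (≤ 1,500).
The test is 'and': the rule requires both, and at least one is not exceeded.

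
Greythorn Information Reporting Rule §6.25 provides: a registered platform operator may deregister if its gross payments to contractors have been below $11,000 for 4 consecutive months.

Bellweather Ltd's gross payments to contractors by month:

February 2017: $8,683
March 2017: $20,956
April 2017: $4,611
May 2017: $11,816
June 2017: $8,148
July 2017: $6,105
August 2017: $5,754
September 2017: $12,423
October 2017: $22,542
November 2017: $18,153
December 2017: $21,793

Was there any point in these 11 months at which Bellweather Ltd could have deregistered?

Months below $11,000: February 2017, April 2017, June 2017, July 2017, August 2017.
Longest run of consecutive months below the threshold: 3.
3 < 4, so Bellweather Ltd never became eligible.

No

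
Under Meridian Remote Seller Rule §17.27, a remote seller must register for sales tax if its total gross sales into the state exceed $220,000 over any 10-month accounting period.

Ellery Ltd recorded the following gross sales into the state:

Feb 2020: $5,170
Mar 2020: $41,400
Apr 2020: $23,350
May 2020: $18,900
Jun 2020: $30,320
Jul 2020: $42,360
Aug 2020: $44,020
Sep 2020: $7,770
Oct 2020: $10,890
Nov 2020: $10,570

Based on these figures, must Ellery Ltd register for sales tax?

Total gross sales into the state: $5,170 + $41,400 + $23,350 + $18,900 + $30,320 + $42,360 + $44,020 + $7,770 + $10,890 + $10,570 = $234,750.
$234,750 > $220,000, so the threshold is exceeded.

Yes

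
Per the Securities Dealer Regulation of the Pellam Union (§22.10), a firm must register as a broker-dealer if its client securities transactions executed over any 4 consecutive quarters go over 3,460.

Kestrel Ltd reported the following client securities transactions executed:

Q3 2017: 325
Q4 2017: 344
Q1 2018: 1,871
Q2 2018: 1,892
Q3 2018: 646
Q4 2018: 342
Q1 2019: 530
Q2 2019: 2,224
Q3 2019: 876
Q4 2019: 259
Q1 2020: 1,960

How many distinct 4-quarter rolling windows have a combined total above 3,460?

Q3 2017–Q2 2018: 325 + 344 + 1,871 + 1,892 = 4,432 (over)
Q4 2017–Q3 2018: 344 + 1,871 + 1,892 + 646 = 4,753 (over)
Q1 2018–Q4 2018: 1,871 + 1,892 + 646 + 342 = 4,751 (over)
Q2 2018–Q1 2019: 1,892 + 646 + 342 + 530 = 3,410 (under)
Q3 2018–Q2 2019: 646 + 342 + 530 + 2,224 = 3,742 (over)
Q4 2018–Q3 2019: 342 + 530 + 2,224 + 876 = 3,972 (over)
Q1 2019–Q4 2019: 530 + 2,224 + 876 + 259 = 3,889 (over)
Q2 2019–Q1 2020: 2,224 + 876 + 259 + 1,960 = 5,319 (over)
7 windows exceed the threshold.

7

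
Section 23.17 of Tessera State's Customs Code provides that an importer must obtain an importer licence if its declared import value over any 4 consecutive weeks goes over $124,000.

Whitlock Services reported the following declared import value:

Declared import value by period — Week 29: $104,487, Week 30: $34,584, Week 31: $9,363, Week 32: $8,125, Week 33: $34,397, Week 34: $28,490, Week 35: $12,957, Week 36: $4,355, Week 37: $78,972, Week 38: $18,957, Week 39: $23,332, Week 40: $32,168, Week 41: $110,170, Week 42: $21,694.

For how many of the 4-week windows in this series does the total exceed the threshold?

Week 29–Week 32: $104,487 + $34,584 + $9,363 + $8,125 = $156,559 (over)
Week 30–Week 33: $34,584 + $9,363 + $8,125 + $34,397 = $86,469 (under)
Week 31–Week 34: $9,363 + $8,125 + $34,397 + $28,490 = $80,375 (under)
Week 32–Week 35: $8,125 + $34,397 + $28,490 + $12,957 = $83,969 (under)
Week 33–Week 36: $34,397 + $28,490 + $12,957 + $4,355 = $80,199 (under)
Week 34–Week 37: $28,490 + $12,957 + $4,355 + $78,972 = $124,774 (over)
Week 35–Week 38: $12,957 + $4,355 + $78,972 + $18,957 = $115,241 (under)
Week 36–Week 39: $4,355 + $78,972 + $18,957 + $23,332 = $125,616 (over)
Week 37–Week 40: $78,972 + $18,957 + $23,332 + $32,168 = $153,429 (over)
Week 38–Week 41: $18,957 + $23,332 + $32,168 + $110,170 = $184,627 (over)
Week 39–Week 42: $23,332 + $32,168 + $110,170 + $21,694 = $187,364 (over)
6 windows exceed the threshold.

6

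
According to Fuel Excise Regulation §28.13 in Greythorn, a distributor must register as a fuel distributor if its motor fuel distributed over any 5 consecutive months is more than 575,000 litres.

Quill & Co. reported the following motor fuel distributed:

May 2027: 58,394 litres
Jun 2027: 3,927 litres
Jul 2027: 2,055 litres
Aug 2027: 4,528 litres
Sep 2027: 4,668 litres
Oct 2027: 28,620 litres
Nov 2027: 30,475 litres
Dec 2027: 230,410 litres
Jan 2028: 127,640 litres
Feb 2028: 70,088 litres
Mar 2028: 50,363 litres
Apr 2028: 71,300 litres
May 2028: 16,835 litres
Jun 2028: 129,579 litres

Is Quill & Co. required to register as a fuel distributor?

No

May 2027–Sep 2027: 58,394 litres + 3,927 litres + 2,055 litres + 4,528 litres + 4,668 litres = 73,572 litres (under)
Jun 2027–Oct 2027: 3,927 litres + 2,055 litres + 4,528 litres + 4,668 litres + 28,620 litres = 43,798 litres (under)
Jul 2027–Nov 2027: 2,055 litres + 4,528 litres + 4,668 litres + 28,620 litres + 30,475 litres = 70,346 litres (under)
Aug 2027–Dec 2027: 4,528 litres + 4,668 litres + 28,620 litres + 30,475 litres + 230,410 litres = 298,701 litres (under)
Sep 2027–Jan 2028: 4,668 litres + 28,620 litres + 30,475 litres + 230,410 litres + 127,640 litres = 421,813 litres (under)
Oct 2027–Feb 2028: 28,620 litres + 30,475 litres + 230,410 litres + 127,640 litres + 70,088 litres = 487,233 litres (under)
Nov 2027–Mar 2028: 30,475 litres + 230,410 litres + 127,640 litres + 70,088 litres + 50,363 litres = 508,976 litres (under)
Dec 2027–Apr 2028: 230,410 litres + 127,640 litres + 70,088 litres + 50,363 litres + 71,300 litres = 549,801 litres (under)
Jan 2028–May 2028: 127,640 litres + 70,088 litres + 50,363 litres + 71,300 litres + 16,835 litres = 336,226 litres (under)
Feb 2028–Jun 2028: 70,088 litres + 50,363 litres + 71,300 litres + 16,835 litres + 129,579 litres = 338,165 litres (under)
No window exceeds 575,000 litres.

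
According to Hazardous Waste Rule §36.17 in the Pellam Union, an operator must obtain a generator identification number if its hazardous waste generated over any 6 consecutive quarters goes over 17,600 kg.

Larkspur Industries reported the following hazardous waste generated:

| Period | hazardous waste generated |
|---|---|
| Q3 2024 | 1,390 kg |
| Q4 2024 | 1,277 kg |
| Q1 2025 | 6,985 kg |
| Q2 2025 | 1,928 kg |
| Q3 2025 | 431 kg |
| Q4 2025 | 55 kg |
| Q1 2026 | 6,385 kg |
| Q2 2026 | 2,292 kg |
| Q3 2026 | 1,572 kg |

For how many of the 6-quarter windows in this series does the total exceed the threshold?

1

Q3 2024–Q4 2025: 1,390 kg + 1,277 kg + 6,985 kg + 1,928 kg + 431 kg + 55 kg = 12,066 kg (under)
Q4 2024–Q1 2026: 1,277 kg + 6,985 kg + 1,928 kg + 431 kg + 55 kg + 6,385 kg = 17,061 kg (under)
Q1 2025–Q2 2026: 6,985 kg + 1,928 kg + 431 kg + 55 kg + 6,385 kg + 2,292 kg = 18,076 kg (over)
Q2 2025–Q3 2026: 1,928 kg + 431 kg + 55 kg + 6,385 kg + 2,292 kg + 1,572 kg = 12,663 kg (under)
1 window exceeds the threshold.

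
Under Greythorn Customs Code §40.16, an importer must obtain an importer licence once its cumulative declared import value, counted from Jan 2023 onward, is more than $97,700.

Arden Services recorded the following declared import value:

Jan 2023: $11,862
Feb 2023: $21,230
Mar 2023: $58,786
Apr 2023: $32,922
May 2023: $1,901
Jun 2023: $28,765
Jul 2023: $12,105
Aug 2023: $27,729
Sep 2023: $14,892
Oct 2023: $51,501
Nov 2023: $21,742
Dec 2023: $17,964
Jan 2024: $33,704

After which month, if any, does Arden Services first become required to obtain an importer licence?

Through Jan 2023: $11,862
Through Feb 2023: $33,092
Through Mar 2023: $91,878
Through Apr 2023: $124,800 ← exceeds threshold

Apr 2023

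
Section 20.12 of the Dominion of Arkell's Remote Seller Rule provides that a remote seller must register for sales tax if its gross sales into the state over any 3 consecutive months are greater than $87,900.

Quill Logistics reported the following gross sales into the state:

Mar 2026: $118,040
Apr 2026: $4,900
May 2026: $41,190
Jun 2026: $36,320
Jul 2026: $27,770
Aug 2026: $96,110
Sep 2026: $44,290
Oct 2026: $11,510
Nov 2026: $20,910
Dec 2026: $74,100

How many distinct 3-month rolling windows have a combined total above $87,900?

Mar 2026–May 2026: $118,040 + $4,900 + $41,190 = $164,130 (over)
Apr 2026–Jun 2026: $4,900 + $41,190 + $36,320 = $82,410 (under)
May 2026–Jul 2026: $41,190 + $36,320 + $27,770 = $105,280 (over)
Jun 2026–Aug 2026: $36,320 + $27,770 + $96,110 = $160,200 (over)
Jul 2026–Sep 2026: $27,770 + $96,110 + $44,290 = $168,170 (over)
Aug 2026–Oct 2026: $96,110 + $44,290 + $11,510 = $151,910 (over)
Sep 2026–Nov 2026: $44,290 + $11,510 + $20,910 = $76,710 (under)
Oct 2026–Dec 2026: $11,510 + $20,910 + $74,100 = $106,520 (over)
6 windows exceed the threshold.

6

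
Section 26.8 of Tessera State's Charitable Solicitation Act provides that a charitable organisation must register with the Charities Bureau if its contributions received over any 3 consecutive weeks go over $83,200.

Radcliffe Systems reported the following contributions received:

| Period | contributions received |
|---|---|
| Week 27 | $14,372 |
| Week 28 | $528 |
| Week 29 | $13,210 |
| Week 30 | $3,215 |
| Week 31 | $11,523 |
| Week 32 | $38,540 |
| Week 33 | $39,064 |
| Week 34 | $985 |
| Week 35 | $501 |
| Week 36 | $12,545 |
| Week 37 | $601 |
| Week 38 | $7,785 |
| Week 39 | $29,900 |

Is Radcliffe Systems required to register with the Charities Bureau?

Week 27–Week 29: $14,372 + $528 + $13,210 = $28,110 (under)
Week 28–Week 30: $528 + $13,210 + $3,215 = $16,953 (under)
Week 29–Week 31: $13,210 + $3,215 + $11,523 = $27,948 (under)
Week 30–Week 32: $3,215 + $11,523 + $38,540 = $53,278 (under)
Week 31–Week 33: $11,523 + $38,540 + $39,064 = $89,127 (over)
Week 32–Week 34: $38,540 + $39,064 + $985 = $78,589 (under)
Week 33–Week 35: $39,064 + $985 + $501 = $40,550 (under)
Week 34–Week 36: $985 + $501 + $12,545 = $14,031 (under)
Week 35–Week 37: $501 + $12,545 + $601 = $13,647 (under)
Week 36–Week 38: $12,545 + $601 + $7,785 = $20,931 (under)
Week 37–Week 39: $601 + $7,785 + $29,900 = $38,286 (under)
At least one window exceeds $83,200.

Yes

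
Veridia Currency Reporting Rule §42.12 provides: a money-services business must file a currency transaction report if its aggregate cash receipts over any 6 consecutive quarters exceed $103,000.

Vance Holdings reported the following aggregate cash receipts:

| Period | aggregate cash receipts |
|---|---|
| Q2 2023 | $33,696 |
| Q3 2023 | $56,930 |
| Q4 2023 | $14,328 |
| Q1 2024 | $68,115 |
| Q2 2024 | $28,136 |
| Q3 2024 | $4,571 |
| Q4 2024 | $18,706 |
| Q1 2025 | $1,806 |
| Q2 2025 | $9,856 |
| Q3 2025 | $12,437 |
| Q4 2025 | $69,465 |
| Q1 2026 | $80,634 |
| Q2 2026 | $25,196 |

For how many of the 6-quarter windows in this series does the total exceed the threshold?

7

Q2 2023–Q3 2024: $33,696 + $56,930 + $14,328 + $68,115 + $28,136 + $4,571 = $205,776 (over)
Q3 2023–Q4 2024: $56,930 + $14,328 + $68,115 + $28,136 + $4,571 + $18,706 = $190,786 (over)
Q4 2023–Q1 2025: $14,328 + $68,115 + $28,136 + $4,571 + $18,706 + $1,806 = $135,662 (over)
Q1 2024–Q2 2025: $68,115 + $28,136 + $4,571 + $18,706 + $1,806 + $9,856 = $131,190 (over)
Q2 2024–Q3 2025: $28,136 + $4,571 + $18,706 + $1,806 + $9,856 + $12,437 = $75,512 (under)
Q3 2024–Q4 2025: $4,571 + $18,706 + $1,806 + $9,856 + $12,437 + $69,465 = $116,841 (over)
Q4 2024–Q1 2026: $18,706 + $1,806 + $9,856 + $12,437 + $69,465 + $80,634 = $192,904 (over)
Q1 2025–Q2 2026: $1,806 + $9,856 + $12,437 + $69,465 + $80,634 + $25,196 = $199,394 (over)
7 windows exceed the threshold.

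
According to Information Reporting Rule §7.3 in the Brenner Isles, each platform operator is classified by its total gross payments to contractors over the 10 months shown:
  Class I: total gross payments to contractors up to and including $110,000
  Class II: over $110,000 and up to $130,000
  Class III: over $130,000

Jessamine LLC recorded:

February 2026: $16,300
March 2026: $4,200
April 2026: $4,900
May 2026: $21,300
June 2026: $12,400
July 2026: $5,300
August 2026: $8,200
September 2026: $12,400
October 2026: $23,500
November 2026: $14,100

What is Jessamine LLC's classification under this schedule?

Total gross payments to contractors: $16,300 + $4,200 + $4,900 + $21,300 + $12,400 + $5,300 + $8,200 + $12,400 + $23,500 + $14,100 = $122,600.
$110,000 < $122,600 ≤ $130,000, so Class II applies.

Class II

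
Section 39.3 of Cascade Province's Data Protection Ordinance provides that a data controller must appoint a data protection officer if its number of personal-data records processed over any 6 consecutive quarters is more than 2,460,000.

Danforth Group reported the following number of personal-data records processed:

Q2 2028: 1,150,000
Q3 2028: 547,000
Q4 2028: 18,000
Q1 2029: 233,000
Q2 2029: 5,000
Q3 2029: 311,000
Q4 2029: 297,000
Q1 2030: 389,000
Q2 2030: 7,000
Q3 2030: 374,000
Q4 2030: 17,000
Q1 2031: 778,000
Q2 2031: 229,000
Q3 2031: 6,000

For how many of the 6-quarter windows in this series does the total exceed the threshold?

0

Q2 2028–Q3 2029: 1,150,000 + 547,000 + 18,000 + 233,000 + 5,000 + 311,000 = 2,264,000 (under)
Q3 2028–Q4 2029: 547,000 + 18,000 + 233,000 + 5,000 + 311,000 + 297,000 = 1,411,000 (under)
Q4 2028–Q1 2030: 18,000 + 233,000 + 5,000 + 311,000 + 297,000 + 389,000 = 1,253,000 (under)
Q1 2029–Q2 2030: 233,000 + 5,000 + 311,000 + 297,000 + 389,000 + 7,000 = 1,242,000 (under)
Q2 2029–Q3 2030: 5,000 + 311,000 + 297,000 + 389,000 + 7,000 + 374,000 = 1,383,000 (under)
Q3 2029–Q4 2030: 311,000 + 297,000 + 389,000 + 7,000 + 374,000 + 17,000 = 1,395,000 (under)
Q4 2029–Q1 2031: 297,000 + 389,000 + 7,000 + 374,000 + 17,000 + 778,000 = 1,862,000 (under)
Q1 2030–Q2 2031: 389,000 + 7,000 + 374,000 + 17,000 + 778,000 + 229,000 = 1,794,000 (under)
Q2 2030–Q3 2031: 7,000 + 374,000 + 17,000 + 778,000 + 229,000 + 6,000 = 1,411,000 (under)
0 windows exceed the threshold.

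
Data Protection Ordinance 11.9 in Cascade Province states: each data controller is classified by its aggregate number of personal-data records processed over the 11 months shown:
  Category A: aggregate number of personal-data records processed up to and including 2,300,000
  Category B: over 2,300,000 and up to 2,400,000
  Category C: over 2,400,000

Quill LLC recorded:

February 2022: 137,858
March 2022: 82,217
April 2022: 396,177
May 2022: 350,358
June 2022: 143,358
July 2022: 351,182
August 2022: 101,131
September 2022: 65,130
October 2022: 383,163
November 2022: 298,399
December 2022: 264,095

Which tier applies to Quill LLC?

Category C

Aggregate number of personal-data records processed: 137,858 + 82,217 + 396,177 + 350,358 + 143,358 + 351,182 + 101,131 + 65,130 + 383,163 + 298,399 + 264,095 = 2,573,068.
2,573,068 > 2,400,000, so Category C applies.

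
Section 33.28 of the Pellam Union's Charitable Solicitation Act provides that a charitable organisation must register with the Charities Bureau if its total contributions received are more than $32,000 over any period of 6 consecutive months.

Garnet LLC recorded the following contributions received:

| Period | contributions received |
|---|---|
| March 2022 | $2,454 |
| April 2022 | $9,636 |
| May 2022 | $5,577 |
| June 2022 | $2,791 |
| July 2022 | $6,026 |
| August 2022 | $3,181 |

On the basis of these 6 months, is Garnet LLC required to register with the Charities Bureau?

Total contributions received: $2,454 + $9,636 + $5,577 + $2,791 + $6,026 + $3,181 = $29,665.
$29,665 ≤ $32,000, so the threshold is not exceeded.

No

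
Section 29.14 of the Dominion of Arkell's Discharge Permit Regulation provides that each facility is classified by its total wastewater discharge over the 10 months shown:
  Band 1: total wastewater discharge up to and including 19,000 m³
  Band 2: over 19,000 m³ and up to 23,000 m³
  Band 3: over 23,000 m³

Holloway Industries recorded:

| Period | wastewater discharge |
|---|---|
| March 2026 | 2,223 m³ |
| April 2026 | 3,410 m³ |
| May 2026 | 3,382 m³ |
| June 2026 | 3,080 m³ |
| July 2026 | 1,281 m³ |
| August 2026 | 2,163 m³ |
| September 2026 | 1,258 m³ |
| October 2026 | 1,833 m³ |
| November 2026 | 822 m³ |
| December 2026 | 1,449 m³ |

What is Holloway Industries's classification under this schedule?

Total wastewater discharge: 2,223 m³ + 3,410 m³ + 3,382 m³ + 3,080 m³ + 1,281 m³ + 2,163 m³ + 1,258 m³ + 1,833 m³ + 822 m³ + 1,449 m³ = 20,901 m³.
19,000 m³ < 20,901 m³ ≤ 23,000 m³, so Band 2 applies.

Band 2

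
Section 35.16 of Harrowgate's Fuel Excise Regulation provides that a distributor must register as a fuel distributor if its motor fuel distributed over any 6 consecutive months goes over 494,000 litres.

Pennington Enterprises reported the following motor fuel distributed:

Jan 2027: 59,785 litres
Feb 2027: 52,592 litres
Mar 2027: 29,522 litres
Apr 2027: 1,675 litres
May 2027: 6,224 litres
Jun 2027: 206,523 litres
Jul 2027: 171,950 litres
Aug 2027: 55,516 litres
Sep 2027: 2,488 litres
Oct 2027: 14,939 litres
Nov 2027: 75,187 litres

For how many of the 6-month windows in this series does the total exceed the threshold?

1

Jan 2027–Jun 2027: 59,785 litres + 52,592 litres + 29,522 litres + 1,675 litres + 6,224 litres + 206,523 litres = 356,321 litres (under)
Feb 2027–Jul 2027: 52,592 litres + 29,522 litres + 1,675 litres + 6,224 litres + 206,523 litres + 171,950 litres = 468,486 litres (under)
Mar 2027–Aug 2027: 29,522 litres + 1,675 litres + 6,224 litres + 206,523 litres + 171,950 litres + 55,516 litres = 471,410 litres (under)
Apr 2027–Sep 2027: 1,675 litres + 6,224 litres + 206,523 litres + 171,950 litres + 55,516 litres + 2,488 litres = 444,376 litres (under)
May 2027–Oct 2027: 6,224 litres + 206,523 litres + 171,950 litres + 55,516 litres + 2,488 litres + 14,939 litres = 457,640 litres (under)
Jun 2027–Nov 2027: 206,523 litres + 171,950 litres + 55,516 litres + 2,488 litres + 14,939 litres + 75,187 litres = 526,603 litres (over)
1 window exceeds the threshold.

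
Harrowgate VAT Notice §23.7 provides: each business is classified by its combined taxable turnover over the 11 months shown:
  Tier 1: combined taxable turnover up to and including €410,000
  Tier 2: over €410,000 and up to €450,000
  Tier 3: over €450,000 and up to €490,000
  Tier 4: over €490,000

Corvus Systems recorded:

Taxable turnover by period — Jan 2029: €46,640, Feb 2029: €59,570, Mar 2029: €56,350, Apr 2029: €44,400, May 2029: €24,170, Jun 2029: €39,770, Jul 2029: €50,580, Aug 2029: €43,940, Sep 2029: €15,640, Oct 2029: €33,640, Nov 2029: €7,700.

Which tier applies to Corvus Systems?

Combined taxable turnover: €46,640 + €59,570 + €56,350 + €44,400 + €24,170 + €39,770 + €50,580 + €43,940 + €15,640 + €33,640 + €7,700 = €422,400.
€410,000 < €422,400 ≤ €450,000, so Tier 2 applies.

Tier 2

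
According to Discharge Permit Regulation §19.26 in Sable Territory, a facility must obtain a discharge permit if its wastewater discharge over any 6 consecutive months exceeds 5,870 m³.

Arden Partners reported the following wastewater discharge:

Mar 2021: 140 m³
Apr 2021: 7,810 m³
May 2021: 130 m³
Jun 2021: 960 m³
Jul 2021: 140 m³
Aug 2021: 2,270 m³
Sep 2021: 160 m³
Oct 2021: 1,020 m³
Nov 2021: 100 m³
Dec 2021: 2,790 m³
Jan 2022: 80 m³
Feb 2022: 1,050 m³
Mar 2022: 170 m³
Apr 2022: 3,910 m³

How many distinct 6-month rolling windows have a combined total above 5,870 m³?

Mar 2021–Aug 2021: 140 m³ + 7,810 m³ + 130 m³ + 960 m³ + 140 m³ + 2,270 m³ = 11,450 m³ (over)
Apr 2021–Sep 2021: 7,810 m³ + 130 m³ + 960 m³ + 140 m³ + 2,270 m³ + 160 m³ = 11,470 m³ (over)
May 2021–Oct 2021: 130 m³ + 960 m³ + 140 m³ + 2,270 m³ + 160 m³ + 1,020 m³ = 4,680 m³ (under)
Jun 2021–Nov 2021: 960 m³ + 140 m³ + 2,270 m³ + 160 m³ + 1,020 m³ + 100 m³ = 4,650 m³ (under)
Jul 2021–Dec 2021: 140 m³ + 2,270 m³ + 160 m³ + 1,020 m³ + 100 m³ + 2,790 m³ = 6,480 m³ (over)
Aug 2021–Jan 2022: 2,270 m³ + 160 m³ + 1,020 m³ + 100 m³ + 2,790 m³ + 80 m³ = 6,420 m³ (over)
Sep 2021–Feb 2022: 160 m³ + 1,020 m³ + 100 m³ + 2,790 m³ + 80 m³ + 1,050 m³ = 5,200 m³ (under)
Oct 2021–Mar 2022: 1,020 m³ + 100 m³ + 2,790 m³ + 80 m³ + 1,050 m³ + 170 m³ = 5,210 m³ (under)
Nov 2021–Apr 2022: 100 m³ + 2,790 m³ + 80 m³ + 1,050 m³ + 170 m³ + 3,910 m³ = 8,100 m³ (over)
5 windows exceed the threshold.

5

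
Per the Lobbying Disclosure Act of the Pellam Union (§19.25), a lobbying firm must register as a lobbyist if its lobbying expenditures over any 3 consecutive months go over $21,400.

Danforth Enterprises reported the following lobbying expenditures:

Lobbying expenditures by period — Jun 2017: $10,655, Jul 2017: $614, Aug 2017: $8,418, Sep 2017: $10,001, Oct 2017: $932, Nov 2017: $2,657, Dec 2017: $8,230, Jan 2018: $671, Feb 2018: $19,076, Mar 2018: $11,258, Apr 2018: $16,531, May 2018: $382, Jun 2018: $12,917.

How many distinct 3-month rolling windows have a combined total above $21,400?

5

Jun 2017–Aug 2017: $10,655 + $614 + $8,418 = $19,687 (under)
Jul 2017–Sep 2017: $614 + $8,418 + $10,001 = $19,033 (under)
Aug 2017–Oct 2017: $8,418 + $10,001 + $932 = $19,351 (under)
Sep 2017–Nov 2017: $10,001 + $932 + $2,657 = $13,590 (under)
Oct 2017–Dec 2017: $932 + $2,657 + $8,230 = $11,819 (under)
Nov 2017–Jan 2018: $2,657 + $8,230 + $671 = $11,558 (under)
Dec 2017–Feb 2018: $8,230 + $671 + $19,076 = $27,977 (over)
Jan 2018–Mar 2018: $671 + $19,076 + $11,258 = $31,005 (over)
Feb 2018–Apr 2018: $19,076 + $11,258 + $16,531 = $46,865 (over)
Mar 2018–May 2018: $11,258 + $16,531 + $382 = $28,171 (over)
Apr 2018–Jun 2018: $16,531 + $382 + $12,917 = $29,830 (over)
5 windows exceed the threshold.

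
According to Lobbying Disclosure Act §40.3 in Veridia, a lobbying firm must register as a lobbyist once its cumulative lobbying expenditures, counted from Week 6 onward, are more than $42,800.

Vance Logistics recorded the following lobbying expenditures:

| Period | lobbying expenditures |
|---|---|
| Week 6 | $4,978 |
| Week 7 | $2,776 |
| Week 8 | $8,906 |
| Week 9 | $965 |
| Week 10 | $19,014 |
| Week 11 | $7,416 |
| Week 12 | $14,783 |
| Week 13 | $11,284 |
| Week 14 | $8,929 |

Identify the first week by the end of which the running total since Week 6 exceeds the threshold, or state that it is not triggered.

Through Week 6: $4,978
Through Week 7: $7,754
Through Week 8: $16,660
Through Week 9: $17,625
Through Week 10: $36,639
Through Week 11: $44,055 ← exceeds threshold

Week 11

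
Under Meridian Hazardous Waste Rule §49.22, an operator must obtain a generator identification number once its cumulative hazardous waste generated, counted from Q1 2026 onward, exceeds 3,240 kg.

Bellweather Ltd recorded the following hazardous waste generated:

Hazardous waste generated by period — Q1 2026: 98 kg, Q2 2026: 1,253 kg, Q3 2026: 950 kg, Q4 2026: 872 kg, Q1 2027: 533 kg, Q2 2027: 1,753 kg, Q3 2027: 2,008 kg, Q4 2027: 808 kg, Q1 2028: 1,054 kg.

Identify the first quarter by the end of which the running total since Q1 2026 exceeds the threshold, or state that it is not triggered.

Q1 2027

Through Q1 2026: 98 kg
Through Q2 2026: 1,351 kg
Through Q3 2026: 2,301 kg
Through Q4 2026: 3,173 kg
Through Q1 2027: 3,706 kg ← exceeds threshold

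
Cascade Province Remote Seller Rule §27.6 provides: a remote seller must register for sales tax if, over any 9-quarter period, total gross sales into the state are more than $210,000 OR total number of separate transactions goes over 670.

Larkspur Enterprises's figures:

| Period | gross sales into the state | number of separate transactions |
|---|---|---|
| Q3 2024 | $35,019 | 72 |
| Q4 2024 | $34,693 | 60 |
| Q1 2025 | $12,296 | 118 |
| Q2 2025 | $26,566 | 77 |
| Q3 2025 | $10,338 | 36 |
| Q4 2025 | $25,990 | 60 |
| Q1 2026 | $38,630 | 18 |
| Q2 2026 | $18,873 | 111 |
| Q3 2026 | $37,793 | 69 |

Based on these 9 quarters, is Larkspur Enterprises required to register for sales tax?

Total gross sales into the state: $35,019 + $34,693 + $12,296 + $26,566 + $10,338 + $25,990 + $38,630 + $18,873 + $37,793 = $240,198 (> $210,000).
Total number of separate transactions: 72 + 60 + 118 + 77 + 36 + 60 + 18 + 111 + 69 = 621 (≤ 670).
The test is 'or': at least one threshold is exceeded.

Yes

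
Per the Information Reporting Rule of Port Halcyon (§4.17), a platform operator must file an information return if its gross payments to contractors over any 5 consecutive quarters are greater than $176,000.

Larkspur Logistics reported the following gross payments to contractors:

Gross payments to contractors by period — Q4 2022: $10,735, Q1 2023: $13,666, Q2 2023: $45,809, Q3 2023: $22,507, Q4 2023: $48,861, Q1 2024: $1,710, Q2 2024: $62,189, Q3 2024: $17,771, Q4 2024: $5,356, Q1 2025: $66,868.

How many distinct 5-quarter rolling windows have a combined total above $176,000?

1

Q4 2022–Q4 2023: $10,735 + $13,666 + $45,809 + $22,507 + $48,861 = $141,578 (under)
Q1 2023–Q1 2024: $13,666 + $45,809 + $22,507 + $48,861 + $1,710 = $132,553 (under)
Q2 2023–Q2 2024: $45,809 + $22,507 + $48,861 + $1,710 + $62,189 = $181,076 (over)
Q3 2023–Q3 2024: $22,507 + $48,861 + $1,710 + $62,189 + $17,771 = $153,038 (under)
Q4 2023–Q4 2024: $48,861 + $1,710 + $62,189 + $17,771 + $5,356 = $135,887 (under)
Q1 2024–Q1 2025: $1,710 + $62,189 + $17,771 + $5,356 + $66,868 = $153,894 (under)
1 window exceeds the threshold.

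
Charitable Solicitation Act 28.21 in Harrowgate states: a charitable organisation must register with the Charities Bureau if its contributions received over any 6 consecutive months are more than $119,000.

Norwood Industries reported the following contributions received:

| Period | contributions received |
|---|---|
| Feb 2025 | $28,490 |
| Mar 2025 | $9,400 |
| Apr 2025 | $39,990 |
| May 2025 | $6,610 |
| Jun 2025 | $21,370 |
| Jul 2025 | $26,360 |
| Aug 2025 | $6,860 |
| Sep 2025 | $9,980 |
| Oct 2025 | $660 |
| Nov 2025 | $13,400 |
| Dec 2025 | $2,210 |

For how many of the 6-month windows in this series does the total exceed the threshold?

Feb 2025–Jul 2025: $28,490 + $9,400 + $39,990 + $6,610 + $21,370 + $26,360 = $132,220 (over)
Mar 2025–Aug 2025: $9,400 + $39,990 + $6,610 + $21,370 + $26,360 + $6,860 = $110,590 (under)
Apr 2025–Sep 2025: $39,990 + $6,610 + $21,370 + $26,360 + $6,860 + $9,980 = $111,170 (under)
May 2025–Oct 2025: $6,610 + $21,370 + $26,360 + $6,860 + $9,980 + $660 = $71,840 (under)
Jun 2025–Nov 2025: $21,370 + $26,360 + $6,860 + $9,980 + $660 + $13,400 = $78,630 (under)
Jul 2025–Dec 2025: $26,360 + $6,860 + $9,980 + $660 + $13,400 + $2,210 = $59,470 (under)
1 window exceeds the threshold.

1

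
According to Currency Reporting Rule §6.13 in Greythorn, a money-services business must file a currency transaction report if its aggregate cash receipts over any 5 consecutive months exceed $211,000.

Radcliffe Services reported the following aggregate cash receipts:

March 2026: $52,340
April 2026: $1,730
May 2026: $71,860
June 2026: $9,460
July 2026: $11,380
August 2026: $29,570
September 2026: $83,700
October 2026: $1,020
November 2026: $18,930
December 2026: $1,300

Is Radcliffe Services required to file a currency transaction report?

March 2026–July 2026: $52,340 + $1,730 + $71,860 + $9,460 + $11,380 = $146,770 (under)
April 2026–August 2026: $1,730 + $71,860 + $9,460 + $11,380 + $29,570 = $124,000 (under)
May 2026–September 2026: $71,860 + $9,460 + $11,380 + $29,570 + $83,700 = $205,970 (under)
June 2026–October 2026: $9,460 + $11,380 + $29,570 + $83,700 + $1,020 = $135,130 (under)
July 2026–November 2026: $11,380 + $29,570 + $83,700 + $1,020 + $18,930 = $144,600 (under)
August 2026–December 2026: $29,570 + $83,700 + $1,020 + $18,930 + $1,300 = $134,520 (under)
No window exceeds $211,000.

No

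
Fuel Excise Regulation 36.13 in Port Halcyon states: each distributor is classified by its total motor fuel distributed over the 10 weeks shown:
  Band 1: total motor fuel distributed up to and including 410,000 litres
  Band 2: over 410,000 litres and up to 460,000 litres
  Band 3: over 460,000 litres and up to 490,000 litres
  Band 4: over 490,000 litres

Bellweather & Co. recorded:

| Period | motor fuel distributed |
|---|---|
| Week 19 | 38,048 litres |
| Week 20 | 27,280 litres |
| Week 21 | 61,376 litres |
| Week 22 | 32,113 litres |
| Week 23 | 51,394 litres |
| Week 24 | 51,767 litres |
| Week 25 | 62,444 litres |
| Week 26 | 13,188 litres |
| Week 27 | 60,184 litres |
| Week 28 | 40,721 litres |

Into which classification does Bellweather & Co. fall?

Band 2

Total motor fuel distributed: 38,048 litres + 27,280 litres + 61,376 litres + 32,113 litres + 51,394 litres + 51,767 litres + 62,444 litres + 13,188 litres + 60,184 litres + 40,721 litres = 438,515 litres.
410,000 litres < 438,515 litres ≤ 460,000 litres, so Band 2 applies.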